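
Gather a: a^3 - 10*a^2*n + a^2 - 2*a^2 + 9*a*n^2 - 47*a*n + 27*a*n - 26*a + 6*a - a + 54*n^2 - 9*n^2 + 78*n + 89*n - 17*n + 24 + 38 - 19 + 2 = a^3 + a^2*(-10*n - 1) + a*(9*n^2 - 20*n - 21) + 45*n^2 + 150*n + 45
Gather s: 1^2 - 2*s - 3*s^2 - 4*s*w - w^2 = -3*s^2 + s*(-4*w - 2) - w^2 + 1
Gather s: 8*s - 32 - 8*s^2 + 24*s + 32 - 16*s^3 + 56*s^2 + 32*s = -16*s^3 + 48*s^2 + 64*s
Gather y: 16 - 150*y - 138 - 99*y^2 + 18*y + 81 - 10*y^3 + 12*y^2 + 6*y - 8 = -10*y^3 - 87*y^2 - 126*y - 49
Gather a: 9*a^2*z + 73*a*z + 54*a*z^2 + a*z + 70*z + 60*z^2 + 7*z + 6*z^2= 9*a^2*z + a*(54*z^2 + 74*z) + 66*z^2 + 77*z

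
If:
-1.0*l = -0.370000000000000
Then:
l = 0.37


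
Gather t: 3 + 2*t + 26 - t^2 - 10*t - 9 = -t^2 - 8*t + 20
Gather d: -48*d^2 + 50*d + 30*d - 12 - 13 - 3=-48*d^2 + 80*d - 28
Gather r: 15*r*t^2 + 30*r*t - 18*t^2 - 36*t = r*(15*t^2 + 30*t) - 18*t^2 - 36*t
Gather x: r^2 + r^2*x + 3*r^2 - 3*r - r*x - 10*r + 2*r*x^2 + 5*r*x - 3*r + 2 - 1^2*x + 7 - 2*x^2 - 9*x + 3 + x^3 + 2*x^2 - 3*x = 4*r^2 + 2*r*x^2 - 16*r + x^3 + x*(r^2 + 4*r - 13) + 12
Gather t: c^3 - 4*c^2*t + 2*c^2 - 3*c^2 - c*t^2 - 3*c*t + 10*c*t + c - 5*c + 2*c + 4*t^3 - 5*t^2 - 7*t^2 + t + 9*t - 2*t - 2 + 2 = c^3 - c^2 - 2*c + 4*t^3 + t^2*(-c - 12) + t*(-4*c^2 + 7*c + 8)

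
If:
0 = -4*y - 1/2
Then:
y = -1/8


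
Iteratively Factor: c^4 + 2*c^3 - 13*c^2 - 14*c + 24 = (c - 3)*(c^3 + 5*c^2 + 2*c - 8) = (c - 3)*(c + 4)*(c^2 + c - 2) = (c - 3)*(c - 1)*(c + 4)*(c + 2)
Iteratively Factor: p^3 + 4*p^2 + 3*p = (p + 1)*(p^2 + 3*p) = p*(p + 1)*(p + 3)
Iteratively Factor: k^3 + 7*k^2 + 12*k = (k + 4)*(k^2 + 3*k) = k*(k + 4)*(k + 3)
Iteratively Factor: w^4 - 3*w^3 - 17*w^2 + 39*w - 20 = (w - 1)*(w^3 - 2*w^2 - 19*w + 20) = (w - 5)*(w - 1)*(w^2 + 3*w - 4) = (w - 5)*(w - 1)*(w + 4)*(w - 1)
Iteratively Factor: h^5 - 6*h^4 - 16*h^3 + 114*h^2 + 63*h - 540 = (h + 3)*(h^4 - 9*h^3 + 11*h^2 + 81*h - 180) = (h - 4)*(h + 3)*(h^3 - 5*h^2 - 9*h + 45) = (h - 4)*(h + 3)^2*(h^2 - 8*h + 15) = (h - 4)*(h - 3)*(h + 3)^2*(h - 5)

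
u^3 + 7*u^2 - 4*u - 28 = (u - 2)*(u + 2)*(u + 7)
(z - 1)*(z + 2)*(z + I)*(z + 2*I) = z^4 + z^3 + 3*I*z^3 - 4*z^2 + 3*I*z^2 - 2*z - 6*I*z + 4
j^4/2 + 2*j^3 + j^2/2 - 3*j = j*(j/2 + 1)*(j - 1)*(j + 3)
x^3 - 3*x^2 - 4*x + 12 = (x - 3)*(x - 2)*(x + 2)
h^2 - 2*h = h*(h - 2)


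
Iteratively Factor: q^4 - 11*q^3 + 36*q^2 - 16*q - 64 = (q - 4)*(q^3 - 7*q^2 + 8*q + 16) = (q - 4)^2*(q^2 - 3*q - 4) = (q - 4)^2*(q + 1)*(q - 4)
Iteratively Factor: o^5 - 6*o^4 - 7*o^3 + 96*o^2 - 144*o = (o - 3)*(o^4 - 3*o^3 - 16*o^2 + 48*o) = (o - 3)*(o + 4)*(o^3 - 7*o^2 + 12*o) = (o - 3)^2*(o + 4)*(o^2 - 4*o) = (o - 4)*(o - 3)^2*(o + 4)*(o)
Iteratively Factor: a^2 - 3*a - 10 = (a + 2)*(a - 5)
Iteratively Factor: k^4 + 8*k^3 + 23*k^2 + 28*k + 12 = (k + 2)*(k^3 + 6*k^2 + 11*k + 6) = (k + 1)*(k + 2)*(k^2 + 5*k + 6) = (k + 1)*(k + 2)*(k + 3)*(k + 2)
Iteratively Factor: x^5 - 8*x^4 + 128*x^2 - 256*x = (x - 4)*(x^4 - 4*x^3 - 16*x^2 + 64*x) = (x - 4)^2*(x^3 - 16*x) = x*(x - 4)^2*(x^2 - 16) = x*(x - 4)^3*(x + 4)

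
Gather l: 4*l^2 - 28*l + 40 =4*l^2 - 28*l + 40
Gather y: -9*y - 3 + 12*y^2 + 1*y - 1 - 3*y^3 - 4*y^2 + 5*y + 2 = -3*y^3 + 8*y^2 - 3*y - 2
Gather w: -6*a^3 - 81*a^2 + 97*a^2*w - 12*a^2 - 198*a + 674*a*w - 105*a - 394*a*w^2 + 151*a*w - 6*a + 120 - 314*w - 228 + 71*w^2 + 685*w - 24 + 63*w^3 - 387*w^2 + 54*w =-6*a^3 - 93*a^2 - 309*a + 63*w^3 + w^2*(-394*a - 316) + w*(97*a^2 + 825*a + 425) - 132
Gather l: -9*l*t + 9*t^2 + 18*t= -9*l*t + 9*t^2 + 18*t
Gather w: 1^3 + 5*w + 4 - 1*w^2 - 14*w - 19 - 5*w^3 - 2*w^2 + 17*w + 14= -5*w^3 - 3*w^2 + 8*w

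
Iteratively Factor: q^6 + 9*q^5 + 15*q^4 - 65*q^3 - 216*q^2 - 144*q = (q - 3)*(q^5 + 12*q^4 + 51*q^3 + 88*q^2 + 48*q) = (q - 3)*(q + 4)*(q^4 + 8*q^3 + 19*q^2 + 12*q) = (q - 3)*(q + 3)*(q + 4)*(q^3 + 5*q^2 + 4*q) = (q - 3)*(q + 1)*(q + 3)*(q + 4)*(q^2 + 4*q) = q*(q - 3)*(q + 1)*(q + 3)*(q + 4)*(q + 4)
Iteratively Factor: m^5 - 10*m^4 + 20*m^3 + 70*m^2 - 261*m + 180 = (m - 3)*(m^4 - 7*m^3 - m^2 + 67*m - 60) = (m - 5)*(m - 3)*(m^3 - 2*m^2 - 11*m + 12) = (m - 5)*(m - 3)*(m + 3)*(m^2 - 5*m + 4) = (m - 5)*(m - 3)*(m - 1)*(m + 3)*(m - 4)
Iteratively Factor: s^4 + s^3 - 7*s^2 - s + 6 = (s - 1)*(s^3 + 2*s^2 - 5*s - 6) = (s - 1)*(s + 1)*(s^2 + s - 6) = (s - 2)*(s - 1)*(s + 1)*(s + 3)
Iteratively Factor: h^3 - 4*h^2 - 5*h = (h)*(h^2 - 4*h - 5) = h*(h + 1)*(h - 5)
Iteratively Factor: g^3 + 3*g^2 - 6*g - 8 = (g + 4)*(g^2 - g - 2) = (g - 2)*(g + 4)*(g + 1)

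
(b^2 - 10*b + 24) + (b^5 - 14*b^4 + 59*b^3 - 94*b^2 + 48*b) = b^5 - 14*b^4 + 59*b^3 - 93*b^2 + 38*b + 24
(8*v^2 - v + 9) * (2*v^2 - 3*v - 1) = 16*v^4 - 26*v^3 + 13*v^2 - 26*v - 9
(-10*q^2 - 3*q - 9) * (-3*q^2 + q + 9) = 30*q^4 - q^3 - 66*q^2 - 36*q - 81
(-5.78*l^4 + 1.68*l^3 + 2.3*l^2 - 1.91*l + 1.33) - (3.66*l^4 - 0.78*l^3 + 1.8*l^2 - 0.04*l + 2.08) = -9.44*l^4 + 2.46*l^3 + 0.5*l^2 - 1.87*l - 0.75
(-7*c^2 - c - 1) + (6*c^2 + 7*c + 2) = -c^2 + 6*c + 1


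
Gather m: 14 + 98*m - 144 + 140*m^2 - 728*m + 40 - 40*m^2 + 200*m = 100*m^2 - 430*m - 90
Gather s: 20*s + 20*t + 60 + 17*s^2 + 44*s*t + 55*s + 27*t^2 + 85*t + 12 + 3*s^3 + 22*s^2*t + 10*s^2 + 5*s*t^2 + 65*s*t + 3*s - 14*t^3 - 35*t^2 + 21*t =3*s^3 + s^2*(22*t + 27) + s*(5*t^2 + 109*t + 78) - 14*t^3 - 8*t^2 + 126*t + 72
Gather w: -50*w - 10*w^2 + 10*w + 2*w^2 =-8*w^2 - 40*w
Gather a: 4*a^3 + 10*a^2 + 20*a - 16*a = 4*a^3 + 10*a^2 + 4*a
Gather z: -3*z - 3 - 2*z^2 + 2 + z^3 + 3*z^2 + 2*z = z^3 + z^2 - z - 1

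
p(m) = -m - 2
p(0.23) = -2.23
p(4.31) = -6.31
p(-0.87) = -1.13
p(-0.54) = -1.46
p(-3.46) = 1.46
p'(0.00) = -1.00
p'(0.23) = -1.00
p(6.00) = -8.00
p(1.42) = -3.42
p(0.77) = -2.77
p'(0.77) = -1.00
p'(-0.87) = -1.00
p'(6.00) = -1.00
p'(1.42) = -1.00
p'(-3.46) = -1.00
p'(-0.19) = -1.00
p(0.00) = -2.00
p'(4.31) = -1.00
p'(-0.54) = -1.00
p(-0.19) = -1.81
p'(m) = -1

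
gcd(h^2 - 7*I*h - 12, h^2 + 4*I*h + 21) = h - 3*I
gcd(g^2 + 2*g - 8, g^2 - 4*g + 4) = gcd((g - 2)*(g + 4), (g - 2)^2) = g - 2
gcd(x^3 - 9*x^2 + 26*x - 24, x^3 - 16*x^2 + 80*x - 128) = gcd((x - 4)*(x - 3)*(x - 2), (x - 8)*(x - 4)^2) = x - 4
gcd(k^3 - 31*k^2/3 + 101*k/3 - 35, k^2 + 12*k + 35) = 1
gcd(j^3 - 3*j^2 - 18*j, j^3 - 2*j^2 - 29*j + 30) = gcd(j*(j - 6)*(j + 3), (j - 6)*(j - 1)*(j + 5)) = j - 6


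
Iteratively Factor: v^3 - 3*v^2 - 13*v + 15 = (v - 5)*(v^2 + 2*v - 3) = (v - 5)*(v + 3)*(v - 1)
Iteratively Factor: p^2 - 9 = (p - 3)*(p + 3)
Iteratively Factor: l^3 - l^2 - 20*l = (l + 4)*(l^2 - 5*l) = l*(l + 4)*(l - 5)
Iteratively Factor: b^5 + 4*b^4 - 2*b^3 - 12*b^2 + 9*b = (b - 1)*(b^4 + 5*b^3 + 3*b^2 - 9*b) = (b - 1)^2*(b^3 + 6*b^2 + 9*b) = b*(b - 1)^2*(b^2 + 6*b + 9) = b*(b - 1)^2*(b + 3)*(b + 3)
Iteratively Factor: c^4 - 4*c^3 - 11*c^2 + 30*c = (c + 3)*(c^3 - 7*c^2 + 10*c) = (c - 5)*(c + 3)*(c^2 - 2*c) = c*(c - 5)*(c + 3)*(c - 2)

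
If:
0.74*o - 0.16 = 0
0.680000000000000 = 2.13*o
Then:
No Solution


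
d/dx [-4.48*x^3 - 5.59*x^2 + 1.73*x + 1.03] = -13.44*x^2 - 11.18*x + 1.73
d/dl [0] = 0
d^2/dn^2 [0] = 0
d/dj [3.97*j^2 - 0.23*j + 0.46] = 7.94*j - 0.23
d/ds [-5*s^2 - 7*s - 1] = -10*s - 7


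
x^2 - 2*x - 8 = (x - 4)*(x + 2)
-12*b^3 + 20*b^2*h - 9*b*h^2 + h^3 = (-6*b + h)*(-2*b + h)*(-b + h)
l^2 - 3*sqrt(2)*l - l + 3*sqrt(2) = (l - 1)*(l - 3*sqrt(2))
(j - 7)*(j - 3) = j^2 - 10*j + 21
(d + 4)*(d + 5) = d^2 + 9*d + 20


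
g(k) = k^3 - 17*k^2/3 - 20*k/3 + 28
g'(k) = 3*k^2 - 34*k/3 - 20/3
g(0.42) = 24.27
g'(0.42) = -10.90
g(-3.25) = -44.52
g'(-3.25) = 61.85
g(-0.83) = 29.06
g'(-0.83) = 4.81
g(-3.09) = -35.01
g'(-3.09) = 57.00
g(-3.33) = -49.56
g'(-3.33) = 64.34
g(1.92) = 1.39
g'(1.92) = -17.37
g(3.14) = -17.85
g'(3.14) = -12.67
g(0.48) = 23.60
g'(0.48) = -11.42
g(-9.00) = -1100.00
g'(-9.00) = 338.33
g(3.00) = -16.00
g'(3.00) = -13.67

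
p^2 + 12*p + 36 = (p + 6)^2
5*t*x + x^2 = x*(5*t + x)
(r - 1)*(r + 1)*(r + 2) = r^3 + 2*r^2 - r - 2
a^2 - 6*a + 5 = (a - 5)*(a - 1)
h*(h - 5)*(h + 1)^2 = h^4 - 3*h^3 - 9*h^2 - 5*h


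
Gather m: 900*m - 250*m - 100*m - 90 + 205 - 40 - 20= 550*m + 55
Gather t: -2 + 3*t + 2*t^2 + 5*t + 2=2*t^2 + 8*t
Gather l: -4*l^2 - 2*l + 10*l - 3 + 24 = -4*l^2 + 8*l + 21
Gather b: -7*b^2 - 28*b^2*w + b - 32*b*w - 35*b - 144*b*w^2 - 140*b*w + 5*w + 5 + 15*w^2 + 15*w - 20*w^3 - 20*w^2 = b^2*(-28*w - 7) + b*(-144*w^2 - 172*w - 34) - 20*w^3 - 5*w^2 + 20*w + 5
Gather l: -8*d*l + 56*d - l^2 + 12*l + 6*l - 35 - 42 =56*d - l^2 + l*(18 - 8*d) - 77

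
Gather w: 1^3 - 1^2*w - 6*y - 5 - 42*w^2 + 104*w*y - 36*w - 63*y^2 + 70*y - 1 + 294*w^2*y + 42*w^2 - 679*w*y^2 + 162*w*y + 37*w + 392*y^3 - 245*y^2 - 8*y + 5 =294*w^2*y + w*(-679*y^2 + 266*y) + 392*y^3 - 308*y^2 + 56*y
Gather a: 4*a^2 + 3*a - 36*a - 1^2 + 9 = 4*a^2 - 33*a + 8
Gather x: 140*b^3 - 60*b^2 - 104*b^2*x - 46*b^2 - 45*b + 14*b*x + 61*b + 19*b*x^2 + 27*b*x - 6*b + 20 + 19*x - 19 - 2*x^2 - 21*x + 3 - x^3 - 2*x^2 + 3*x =140*b^3 - 106*b^2 + 10*b - x^3 + x^2*(19*b - 4) + x*(-104*b^2 + 41*b + 1) + 4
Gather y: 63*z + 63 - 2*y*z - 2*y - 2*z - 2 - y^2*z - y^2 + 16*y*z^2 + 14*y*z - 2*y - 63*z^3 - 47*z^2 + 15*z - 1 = y^2*(-z - 1) + y*(16*z^2 + 12*z - 4) - 63*z^3 - 47*z^2 + 76*z + 60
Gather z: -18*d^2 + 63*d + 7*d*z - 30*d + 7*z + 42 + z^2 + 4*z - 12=-18*d^2 + 33*d + z^2 + z*(7*d + 11) + 30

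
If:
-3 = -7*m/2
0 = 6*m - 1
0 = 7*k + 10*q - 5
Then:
No Solution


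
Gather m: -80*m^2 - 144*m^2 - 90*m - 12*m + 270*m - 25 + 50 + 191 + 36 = -224*m^2 + 168*m + 252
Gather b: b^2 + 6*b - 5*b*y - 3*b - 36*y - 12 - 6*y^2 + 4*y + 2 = b^2 + b*(3 - 5*y) - 6*y^2 - 32*y - 10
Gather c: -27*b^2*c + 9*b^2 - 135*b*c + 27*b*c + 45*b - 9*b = 9*b^2 + 36*b + c*(-27*b^2 - 108*b)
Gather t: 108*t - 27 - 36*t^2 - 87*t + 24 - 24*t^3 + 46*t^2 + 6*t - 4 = -24*t^3 + 10*t^2 + 27*t - 7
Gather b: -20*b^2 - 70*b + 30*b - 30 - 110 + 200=-20*b^2 - 40*b + 60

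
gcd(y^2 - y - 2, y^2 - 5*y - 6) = y + 1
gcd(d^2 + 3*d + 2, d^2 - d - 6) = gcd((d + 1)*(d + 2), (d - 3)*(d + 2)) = d + 2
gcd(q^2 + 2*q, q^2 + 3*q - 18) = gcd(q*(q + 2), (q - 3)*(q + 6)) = 1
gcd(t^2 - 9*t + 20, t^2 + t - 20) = t - 4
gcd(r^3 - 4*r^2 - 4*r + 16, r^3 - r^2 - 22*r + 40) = r^2 - 6*r + 8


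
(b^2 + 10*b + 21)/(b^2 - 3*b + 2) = (b^2 + 10*b + 21)/(b^2 - 3*b + 2)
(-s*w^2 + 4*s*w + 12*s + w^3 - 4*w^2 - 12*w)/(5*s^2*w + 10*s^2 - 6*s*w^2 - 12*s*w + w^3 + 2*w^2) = (6 - w)/(5*s - w)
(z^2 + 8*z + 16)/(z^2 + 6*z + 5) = (z^2 + 8*z + 16)/(z^2 + 6*z + 5)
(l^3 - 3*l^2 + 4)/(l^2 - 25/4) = 4*(l^3 - 3*l^2 + 4)/(4*l^2 - 25)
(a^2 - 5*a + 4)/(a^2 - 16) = (a - 1)/(a + 4)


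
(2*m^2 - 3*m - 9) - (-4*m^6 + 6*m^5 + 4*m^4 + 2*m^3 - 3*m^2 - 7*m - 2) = 4*m^6 - 6*m^5 - 4*m^4 - 2*m^3 + 5*m^2 + 4*m - 7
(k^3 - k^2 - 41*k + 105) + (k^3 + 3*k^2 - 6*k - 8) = 2*k^3 + 2*k^2 - 47*k + 97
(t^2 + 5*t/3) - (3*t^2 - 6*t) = -2*t^2 + 23*t/3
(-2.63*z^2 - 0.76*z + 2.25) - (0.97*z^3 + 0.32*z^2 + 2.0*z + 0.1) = -0.97*z^3 - 2.95*z^2 - 2.76*z + 2.15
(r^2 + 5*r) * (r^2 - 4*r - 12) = r^4 + r^3 - 32*r^2 - 60*r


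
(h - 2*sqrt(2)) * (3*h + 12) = 3*h^2 - 6*sqrt(2)*h + 12*h - 24*sqrt(2)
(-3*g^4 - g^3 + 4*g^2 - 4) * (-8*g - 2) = 24*g^5 + 14*g^4 - 30*g^3 - 8*g^2 + 32*g + 8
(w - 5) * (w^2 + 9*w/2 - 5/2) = w^3 - w^2/2 - 25*w + 25/2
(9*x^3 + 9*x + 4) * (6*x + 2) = 54*x^4 + 18*x^3 + 54*x^2 + 42*x + 8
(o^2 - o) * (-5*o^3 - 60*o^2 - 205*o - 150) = -5*o^5 - 55*o^4 - 145*o^3 + 55*o^2 + 150*o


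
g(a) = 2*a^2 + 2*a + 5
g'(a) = 4*a + 2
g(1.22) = 10.42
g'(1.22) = 6.88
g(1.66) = 13.83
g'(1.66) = 8.64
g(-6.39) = 73.88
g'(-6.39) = -23.56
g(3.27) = 32.93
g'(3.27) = 15.08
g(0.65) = 7.14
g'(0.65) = 4.60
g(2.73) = 25.37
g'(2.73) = 12.92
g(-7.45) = 101.10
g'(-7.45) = -27.80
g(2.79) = 26.15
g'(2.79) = 13.16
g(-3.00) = 17.00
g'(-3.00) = -10.00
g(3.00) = 29.00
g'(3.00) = 14.00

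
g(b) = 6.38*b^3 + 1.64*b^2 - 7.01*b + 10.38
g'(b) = 19.14*b^2 + 3.28*b - 7.01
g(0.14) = 9.45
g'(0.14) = -6.18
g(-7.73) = -2784.30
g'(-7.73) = 1111.31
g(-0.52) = 13.57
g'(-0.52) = -3.54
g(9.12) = 4922.41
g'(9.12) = 1614.86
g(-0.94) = 13.12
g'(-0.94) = 6.82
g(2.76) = 137.66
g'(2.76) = 147.84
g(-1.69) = -3.88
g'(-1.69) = 42.11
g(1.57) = 28.11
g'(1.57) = 45.32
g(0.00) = 10.38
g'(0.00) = -7.01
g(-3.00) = -126.09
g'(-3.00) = 155.41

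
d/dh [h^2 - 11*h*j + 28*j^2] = 2*h - 11*j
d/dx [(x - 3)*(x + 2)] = 2*x - 1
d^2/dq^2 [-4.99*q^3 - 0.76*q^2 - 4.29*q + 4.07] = -29.94*q - 1.52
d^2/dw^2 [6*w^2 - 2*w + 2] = 12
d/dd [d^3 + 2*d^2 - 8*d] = 3*d^2 + 4*d - 8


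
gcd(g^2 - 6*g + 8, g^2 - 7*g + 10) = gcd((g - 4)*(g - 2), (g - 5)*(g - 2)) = g - 2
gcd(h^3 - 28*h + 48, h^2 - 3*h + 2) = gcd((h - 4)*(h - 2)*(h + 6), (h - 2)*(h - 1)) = h - 2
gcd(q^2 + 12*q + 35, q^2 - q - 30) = q + 5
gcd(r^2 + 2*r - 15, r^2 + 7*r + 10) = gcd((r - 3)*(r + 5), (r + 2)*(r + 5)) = r + 5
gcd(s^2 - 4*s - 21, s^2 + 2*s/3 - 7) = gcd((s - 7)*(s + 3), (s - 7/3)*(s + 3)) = s + 3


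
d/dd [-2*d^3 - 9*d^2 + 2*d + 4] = -6*d^2 - 18*d + 2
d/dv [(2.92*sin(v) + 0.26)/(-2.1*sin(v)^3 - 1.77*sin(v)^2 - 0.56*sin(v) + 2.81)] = (12.264*sin(v)^3 + 6.8064*sin(v)^2 + 0.9204*sin(v) + 8.3508)*cos(v)/(4.41*sin(v)^6 + 7.434*sin(v)^5 + 5.4849*sin(v)^4 - 9.8196*sin(v)^3 - 9.6338*sin(v)^2 - 3.1472*sin(v) + 7.8961)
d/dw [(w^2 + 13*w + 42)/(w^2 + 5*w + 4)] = 2*(-4*w^2 - 38*w - 79)/(w^4 + 10*w^3 + 33*w^2 + 40*w + 16)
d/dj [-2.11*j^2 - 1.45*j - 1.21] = -4.22*j - 1.45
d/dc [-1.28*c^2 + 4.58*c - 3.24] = 4.58 - 2.56*c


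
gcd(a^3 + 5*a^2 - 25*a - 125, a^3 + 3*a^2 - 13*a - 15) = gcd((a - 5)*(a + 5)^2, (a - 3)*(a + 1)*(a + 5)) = a + 5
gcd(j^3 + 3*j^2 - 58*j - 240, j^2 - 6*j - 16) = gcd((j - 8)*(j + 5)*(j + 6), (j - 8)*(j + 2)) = j - 8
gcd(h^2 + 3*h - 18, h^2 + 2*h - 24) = h + 6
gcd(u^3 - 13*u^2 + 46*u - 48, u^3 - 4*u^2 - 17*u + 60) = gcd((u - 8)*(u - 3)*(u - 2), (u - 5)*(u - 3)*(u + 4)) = u - 3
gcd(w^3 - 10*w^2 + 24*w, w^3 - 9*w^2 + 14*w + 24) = w^2 - 10*w + 24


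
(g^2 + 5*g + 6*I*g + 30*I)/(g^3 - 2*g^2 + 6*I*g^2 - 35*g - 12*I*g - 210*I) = 1/(g - 7)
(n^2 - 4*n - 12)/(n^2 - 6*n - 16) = (n - 6)/(n - 8)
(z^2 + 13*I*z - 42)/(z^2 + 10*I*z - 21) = (z + 6*I)/(z + 3*I)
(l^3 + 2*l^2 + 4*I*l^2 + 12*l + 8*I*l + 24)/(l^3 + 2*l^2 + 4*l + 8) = (l + 6*I)/(l + 2*I)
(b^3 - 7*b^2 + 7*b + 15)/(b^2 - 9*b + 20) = (b^2 - 2*b - 3)/(b - 4)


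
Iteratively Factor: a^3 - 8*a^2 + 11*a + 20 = (a + 1)*(a^2 - 9*a + 20) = (a - 4)*(a + 1)*(a - 5)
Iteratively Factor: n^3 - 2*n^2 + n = (n)*(n^2 - 2*n + 1) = n*(n - 1)*(n - 1)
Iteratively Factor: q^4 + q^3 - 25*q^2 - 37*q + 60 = (q + 3)*(q^3 - 2*q^2 - 19*q + 20) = (q + 3)*(q + 4)*(q^2 - 6*q + 5) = (q - 5)*(q + 3)*(q + 4)*(q - 1)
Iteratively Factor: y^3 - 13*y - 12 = (y - 4)*(y^2 + 4*y + 3) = (y - 4)*(y + 3)*(y + 1)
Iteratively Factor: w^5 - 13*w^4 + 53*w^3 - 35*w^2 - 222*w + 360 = (w - 3)*(w^4 - 10*w^3 + 23*w^2 + 34*w - 120) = (w - 5)*(w - 3)*(w^3 - 5*w^2 - 2*w + 24) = (w - 5)*(w - 3)^2*(w^2 - 2*w - 8) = (w - 5)*(w - 3)^2*(w + 2)*(w - 4)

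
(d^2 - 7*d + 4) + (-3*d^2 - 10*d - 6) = -2*d^2 - 17*d - 2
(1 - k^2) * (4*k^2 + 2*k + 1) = -4*k^4 - 2*k^3 + 3*k^2 + 2*k + 1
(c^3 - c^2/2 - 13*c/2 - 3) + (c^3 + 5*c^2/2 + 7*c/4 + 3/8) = 2*c^3 + 2*c^2 - 19*c/4 - 21/8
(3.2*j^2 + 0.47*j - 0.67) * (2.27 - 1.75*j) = -5.6*j^3 + 6.4415*j^2 + 2.2394*j - 1.5209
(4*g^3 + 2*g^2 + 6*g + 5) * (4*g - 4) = 16*g^4 - 8*g^3 + 16*g^2 - 4*g - 20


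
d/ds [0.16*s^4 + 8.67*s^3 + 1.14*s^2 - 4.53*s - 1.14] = 0.64*s^3 + 26.01*s^2 + 2.28*s - 4.53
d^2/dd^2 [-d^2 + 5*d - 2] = -2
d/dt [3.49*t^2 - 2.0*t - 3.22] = 6.98*t - 2.0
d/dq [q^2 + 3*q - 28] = 2*q + 3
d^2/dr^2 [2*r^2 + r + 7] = 4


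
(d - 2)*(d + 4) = d^2 + 2*d - 8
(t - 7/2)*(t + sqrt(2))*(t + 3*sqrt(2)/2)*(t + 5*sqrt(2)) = t^4 - 7*t^3/2 + 15*sqrt(2)*t^3/2 - 105*sqrt(2)*t^2/4 + 28*t^2 - 98*t + 15*sqrt(2)*t - 105*sqrt(2)/2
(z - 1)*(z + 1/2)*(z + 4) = z^3 + 7*z^2/2 - 5*z/2 - 2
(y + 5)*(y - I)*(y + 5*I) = y^3 + 5*y^2 + 4*I*y^2 + 5*y + 20*I*y + 25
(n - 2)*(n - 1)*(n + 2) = n^3 - n^2 - 4*n + 4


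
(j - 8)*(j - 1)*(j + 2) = j^3 - 7*j^2 - 10*j + 16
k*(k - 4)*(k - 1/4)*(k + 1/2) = k^4 - 15*k^3/4 - 9*k^2/8 + k/2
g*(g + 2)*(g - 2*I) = g^3 + 2*g^2 - 2*I*g^2 - 4*I*g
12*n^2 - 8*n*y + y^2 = (-6*n + y)*(-2*n + y)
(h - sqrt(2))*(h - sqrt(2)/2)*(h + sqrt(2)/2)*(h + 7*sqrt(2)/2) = h^4 + 5*sqrt(2)*h^3/2 - 15*h^2/2 - 5*sqrt(2)*h/4 + 7/2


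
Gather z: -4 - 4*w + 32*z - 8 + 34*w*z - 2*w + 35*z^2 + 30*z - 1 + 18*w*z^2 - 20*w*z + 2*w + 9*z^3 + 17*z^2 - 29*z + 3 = -4*w + 9*z^3 + z^2*(18*w + 52) + z*(14*w + 33) - 10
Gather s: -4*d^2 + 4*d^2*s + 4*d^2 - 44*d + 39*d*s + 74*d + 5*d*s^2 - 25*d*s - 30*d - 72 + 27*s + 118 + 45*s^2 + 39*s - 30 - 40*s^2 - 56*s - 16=s^2*(5*d + 5) + s*(4*d^2 + 14*d + 10)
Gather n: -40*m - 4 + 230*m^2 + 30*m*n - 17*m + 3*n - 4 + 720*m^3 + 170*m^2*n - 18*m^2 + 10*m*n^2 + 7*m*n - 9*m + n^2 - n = 720*m^3 + 212*m^2 - 66*m + n^2*(10*m + 1) + n*(170*m^2 + 37*m + 2) - 8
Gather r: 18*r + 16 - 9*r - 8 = 9*r + 8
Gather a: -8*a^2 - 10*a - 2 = -8*a^2 - 10*a - 2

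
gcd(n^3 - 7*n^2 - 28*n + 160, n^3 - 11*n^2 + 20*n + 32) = n^2 - 12*n + 32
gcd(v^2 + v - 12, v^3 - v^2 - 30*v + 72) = v - 3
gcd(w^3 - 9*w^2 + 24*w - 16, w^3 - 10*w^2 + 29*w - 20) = w^2 - 5*w + 4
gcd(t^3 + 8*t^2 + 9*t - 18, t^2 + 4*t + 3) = t + 3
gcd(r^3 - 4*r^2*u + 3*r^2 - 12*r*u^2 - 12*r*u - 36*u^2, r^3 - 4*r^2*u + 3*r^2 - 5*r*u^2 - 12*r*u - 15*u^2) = r + 3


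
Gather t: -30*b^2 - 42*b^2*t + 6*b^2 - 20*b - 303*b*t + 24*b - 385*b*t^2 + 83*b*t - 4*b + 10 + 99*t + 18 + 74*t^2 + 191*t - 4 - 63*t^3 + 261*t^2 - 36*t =-24*b^2 - 63*t^3 + t^2*(335 - 385*b) + t*(-42*b^2 - 220*b + 254) + 24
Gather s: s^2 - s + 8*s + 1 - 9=s^2 + 7*s - 8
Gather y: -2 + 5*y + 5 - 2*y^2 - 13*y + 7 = -2*y^2 - 8*y + 10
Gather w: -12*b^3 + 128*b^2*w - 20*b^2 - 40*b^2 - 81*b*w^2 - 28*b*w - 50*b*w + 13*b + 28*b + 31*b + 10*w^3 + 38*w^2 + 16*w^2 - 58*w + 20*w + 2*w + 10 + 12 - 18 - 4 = -12*b^3 - 60*b^2 + 72*b + 10*w^3 + w^2*(54 - 81*b) + w*(128*b^2 - 78*b - 36)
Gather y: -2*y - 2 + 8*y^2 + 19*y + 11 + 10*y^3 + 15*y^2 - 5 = 10*y^3 + 23*y^2 + 17*y + 4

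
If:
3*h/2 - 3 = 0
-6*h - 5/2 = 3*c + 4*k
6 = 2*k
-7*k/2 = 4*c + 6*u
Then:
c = -53/6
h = 2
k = 3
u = 149/36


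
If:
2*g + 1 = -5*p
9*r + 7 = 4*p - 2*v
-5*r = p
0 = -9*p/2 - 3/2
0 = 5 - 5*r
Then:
No Solution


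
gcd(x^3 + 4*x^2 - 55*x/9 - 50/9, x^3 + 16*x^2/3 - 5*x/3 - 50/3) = x^2 + 10*x/3 - 25/3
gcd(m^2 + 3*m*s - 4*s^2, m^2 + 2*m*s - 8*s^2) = m + 4*s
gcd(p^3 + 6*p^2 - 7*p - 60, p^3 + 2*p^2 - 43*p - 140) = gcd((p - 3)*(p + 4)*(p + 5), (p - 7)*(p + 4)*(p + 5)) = p^2 + 9*p + 20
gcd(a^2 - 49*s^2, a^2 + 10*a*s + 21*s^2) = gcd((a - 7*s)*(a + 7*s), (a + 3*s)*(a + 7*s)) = a + 7*s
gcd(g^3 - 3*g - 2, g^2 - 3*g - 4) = g + 1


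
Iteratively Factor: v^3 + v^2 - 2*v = (v - 1)*(v^2 + 2*v) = v*(v - 1)*(v + 2)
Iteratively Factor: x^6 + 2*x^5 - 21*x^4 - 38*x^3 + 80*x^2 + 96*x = (x - 4)*(x^5 + 6*x^4 + 3*x^3 - 26*x^2 - 24*x) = (x - 4)*(x + 1)*(x^4 + 5*x^3 - 2*x^2 - 24*x) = (x - 4)*(x - 2)*(x + 1)*(x^3 + 7*x^2 + 12*x) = (x - 4)*(x - 2)*(x + 1)*(x + 4)*(x^2 + 3*x) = x*(x - 4)*(x - 2)*(x + 1)*(x + 4)*(x + 3)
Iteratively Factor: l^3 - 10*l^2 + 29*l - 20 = (l - 4)*(l^2 - 6*l + 5) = (l - 5)*(l - 4)*(l - 1)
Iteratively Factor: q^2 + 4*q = (q + 4)*(q)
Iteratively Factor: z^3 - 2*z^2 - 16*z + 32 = (z + 4)*(z^2 - 6*z + 8) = (z - 2)*(z + 4)*(z - 4)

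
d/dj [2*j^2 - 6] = 4*j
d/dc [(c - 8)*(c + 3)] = 2*c - 5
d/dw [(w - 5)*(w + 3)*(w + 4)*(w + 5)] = 4*w^3 + 21*w^2 - 26*w - 175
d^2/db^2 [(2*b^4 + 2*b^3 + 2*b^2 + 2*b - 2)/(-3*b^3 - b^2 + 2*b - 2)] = 4*(-13*b^6 - 21*b^5 + 45*b^4 + 87*b^3 + 15*b^2 - 30*b - 6)/(27*b^9 + 27*b^8 - 45*b^7 + 19*b^6 + 66*b^5 - 54*b^4 + 4*b^3 + 36*b^2 - 24*b + 8)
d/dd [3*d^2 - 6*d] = 6*d - 6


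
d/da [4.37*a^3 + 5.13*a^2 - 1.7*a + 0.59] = 13.11*a^2 + 10.26*a - 1.7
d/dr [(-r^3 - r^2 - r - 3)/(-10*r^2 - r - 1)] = 2*(5*r^4 + r^3 - 3*r^2 - 29*r - 1)/(100*r^4 + 20*r^3 + 21*r^2 + 2*r + 1)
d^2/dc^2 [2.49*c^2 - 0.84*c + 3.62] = 4.98000000000000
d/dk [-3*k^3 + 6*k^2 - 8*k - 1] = -9*k^2 + 12*k - 8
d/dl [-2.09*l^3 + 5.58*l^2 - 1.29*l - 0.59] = -6.27*l^2 + 11.16*l - 1.29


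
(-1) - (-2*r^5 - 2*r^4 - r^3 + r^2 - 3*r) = 2*r^5 + 2*r^4 + r^3 - r^2 + 3*r - 1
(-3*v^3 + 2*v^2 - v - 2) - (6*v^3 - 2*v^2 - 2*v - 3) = -9*v^3 + 4*v^2 + v + 1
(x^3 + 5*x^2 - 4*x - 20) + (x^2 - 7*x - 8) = x^3 + 6*x^2 - 11*x - 28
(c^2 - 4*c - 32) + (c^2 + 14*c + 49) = 2*c^2 + 10*c + 17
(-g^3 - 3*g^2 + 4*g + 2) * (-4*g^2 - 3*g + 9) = 4*g^5 + 15*g^4 - 16*g^3 - 47*g^2 + 30*g + 18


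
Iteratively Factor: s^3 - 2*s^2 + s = (s)*(s^2 - 2*s + 1) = s*(s - 1)*(s - 1)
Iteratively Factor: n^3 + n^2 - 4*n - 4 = (n + 2)*(n^2 - n - 2) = (n + 1)*(n + 2)*(n - 2)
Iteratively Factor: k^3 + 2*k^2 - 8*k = (k - 2)*(k^2 + 4*k) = (k - 2)*(k + 4)*(k)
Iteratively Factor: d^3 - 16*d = (d - 4)*(d^2 + 4*d) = (d - 4)*(d + 4)*(d)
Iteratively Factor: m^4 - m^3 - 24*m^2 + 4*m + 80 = (m + 2)*(m^3 - 3*m^2 - 18*m + 40) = (m - 5)*(m + 2)*(m^2 + 2*m - 8) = (m - 5)*(m + 2)*(m + 4)*(m - 2)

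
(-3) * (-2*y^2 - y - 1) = 6*y^2 + 3*y + 3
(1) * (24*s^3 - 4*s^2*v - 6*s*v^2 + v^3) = 24*s^3 - 4*s^2*v - 6*s*v^2 + v^3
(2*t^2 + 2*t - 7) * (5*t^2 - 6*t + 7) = 10*t^4 - 2*t^3 - 33*t^2 + 56*t - 49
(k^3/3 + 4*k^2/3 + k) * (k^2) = k^5/3 + 4*k^4/3 + k^3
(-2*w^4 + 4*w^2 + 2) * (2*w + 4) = -4*w^5 - 8*w^4 + 8*w^3 + 16*w^2 + 4*w + 8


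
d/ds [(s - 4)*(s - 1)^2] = 3*(s - 3)*(s - 1)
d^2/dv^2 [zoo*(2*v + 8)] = 0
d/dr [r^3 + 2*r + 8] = 3*r^2 + 2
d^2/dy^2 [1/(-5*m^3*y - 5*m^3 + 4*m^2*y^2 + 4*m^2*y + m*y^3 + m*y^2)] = 2*(-(4*m + 3*y + 1)*(-5*m^2*y - 5*m^2 + 4*m*y^2 + 4*m*y + y^3 + y^2) + (-5*m^2 + 8*m*y + 4*m + 3*y^2 + 2*y)^2)/(m*(-5*m^2*y - 5*m^2 + 4*m*y^2 + 4*m*y + y^3 + y^2)^3)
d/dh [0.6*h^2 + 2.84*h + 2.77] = 1.2*h + 2.84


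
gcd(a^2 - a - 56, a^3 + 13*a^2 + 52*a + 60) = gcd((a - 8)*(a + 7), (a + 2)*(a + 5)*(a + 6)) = 1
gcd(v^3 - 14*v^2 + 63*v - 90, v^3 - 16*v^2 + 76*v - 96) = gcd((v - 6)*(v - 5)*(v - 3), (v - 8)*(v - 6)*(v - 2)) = v - 6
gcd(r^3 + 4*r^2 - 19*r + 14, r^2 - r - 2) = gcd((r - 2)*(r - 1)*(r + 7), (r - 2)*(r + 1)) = r - 2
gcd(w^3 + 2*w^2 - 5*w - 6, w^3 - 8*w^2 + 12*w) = w - 2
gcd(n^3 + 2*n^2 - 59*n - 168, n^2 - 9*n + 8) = n - 8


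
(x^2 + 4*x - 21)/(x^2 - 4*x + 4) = (x^2 + 4*x - 21)/(x^2 - 4*x + 4)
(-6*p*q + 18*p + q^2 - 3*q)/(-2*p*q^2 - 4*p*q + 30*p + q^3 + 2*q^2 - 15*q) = (6*p - q)/(2*p*q + 10*p - q^2 - 5*q)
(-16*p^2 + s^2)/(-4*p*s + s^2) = (4*p + s)/s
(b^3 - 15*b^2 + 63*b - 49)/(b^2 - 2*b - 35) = (b^2 - 8*b + 7)/(b + 5)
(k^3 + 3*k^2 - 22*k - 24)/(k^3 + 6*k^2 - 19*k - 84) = (k^2 + 7*k + 6)/(k^2 + 10*k + 21)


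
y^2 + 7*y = y*(y + 7)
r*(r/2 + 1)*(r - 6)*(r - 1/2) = r^4/2 - 9*r^3/4 - 5*r^2 + 3*r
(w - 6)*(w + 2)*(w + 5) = w^3 + w^2 - 32*w - 60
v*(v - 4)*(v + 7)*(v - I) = v^4 + 3*v^3 - I*v^3 - 28*v^2 - 3*I*v^2 + 28*I*v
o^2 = o^2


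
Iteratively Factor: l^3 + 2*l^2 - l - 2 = (l - 1)*(l^2 + 3*l + 2) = (l - 1)*(l + 2)*(l + 1)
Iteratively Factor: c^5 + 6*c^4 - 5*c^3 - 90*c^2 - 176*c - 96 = (c + 2)*(c^4 + 4*c^3 - 13*c^2 - 64*c - 48) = (c + 2)*(c + 4)*(c^3 - 13*c - 12) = (c + 1)*(c + 2)*(c + 4)*(c^2 - c - 12) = (c + 1)*(c + 2)*(c + 3)*(c + 4)*(c - 4)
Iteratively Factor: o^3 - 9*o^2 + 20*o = (o - 4)*(o^2 - 5*o) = o*(o - 4)*(o - 5)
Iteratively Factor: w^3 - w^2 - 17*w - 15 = (w + 1)*(w^2 - 2*w - 15) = (w + 1)*(w + 3)*(w - 5)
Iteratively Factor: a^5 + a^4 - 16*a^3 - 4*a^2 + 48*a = (a)*(a^4 + a^3 - 16*a^2 - 4*a + 48) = a*(a + 4)*(a^3 - 3*a^2 - 4*a + 12) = a*(a + 2)*(a + 4)*(a^2 - 5*a + 6) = a*(a - 3)*(a + 2)*(a + 4)*(a - 2)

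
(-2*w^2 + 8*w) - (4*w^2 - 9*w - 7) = -6*w^2 + 17*w + 7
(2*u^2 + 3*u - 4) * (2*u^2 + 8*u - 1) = 4*u^4 + 22*u^3 + 14*u^2 - 35*u + 4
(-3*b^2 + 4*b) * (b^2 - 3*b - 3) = -3*b^4 + 13*b^3 - 3*b^2 - 12*b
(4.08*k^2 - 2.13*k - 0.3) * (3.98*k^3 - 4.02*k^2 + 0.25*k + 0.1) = 16.2384*k^5 - 24.879*k^4 + 8.3886*k^3 + 1.0815*k^2 - 0.288*k - 0.03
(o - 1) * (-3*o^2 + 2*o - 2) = -3*o^3 + 5*o^2 - 4*o + 2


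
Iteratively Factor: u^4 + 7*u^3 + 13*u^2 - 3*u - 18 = (u + 3)*(u^3 + 4*u^2 + u - 6) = (u + 3)^2*(u^2 + u - 2) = (u - 1)*(u + 3)^2*(u + 2)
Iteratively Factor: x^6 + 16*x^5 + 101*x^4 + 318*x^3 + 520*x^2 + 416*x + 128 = (x + 4)*(x^5 + 12*x^4 + 53*x^3 + 106*x^2 + 96*x + 32) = (x + 4)^2*(x^4 + 8*x^3 + 21*x^2 + 22*x + 8) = (x + 4)^3*(x^3 + 4*x^2 + 5*x + 2) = (x + 1)*(x + 4)^3*(x^2 + 3*x + 2) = (x + 1)*(x + 2)*(x + 4)^3*(x + 1)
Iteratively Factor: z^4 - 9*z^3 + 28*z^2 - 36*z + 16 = (z - 2)*(z^3 - 7*z^2 + 14*z - 8) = (z - 2)^2*(z^2 - 5*z + 4) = (z - 2)^2*(z - 1)*(z - 4)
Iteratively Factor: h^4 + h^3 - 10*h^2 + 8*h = (h)*(h^3 + h^2 - 10*h + 8) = h*(h - 2)*(h^2 + 3*h - 4) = h*(h - 2)*(h - 1)*(h + 4)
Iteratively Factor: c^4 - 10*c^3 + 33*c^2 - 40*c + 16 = (c - 1)*(c^3 - 9*c^2 + 24*c - 16) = (c - 1)^2*(c^2 - 8*c + 16) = (c - 4)*(c - 1)^2*(c - 4)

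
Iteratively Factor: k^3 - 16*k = (k)*(k^2 - 16) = k*(k + 4)*(k - 4)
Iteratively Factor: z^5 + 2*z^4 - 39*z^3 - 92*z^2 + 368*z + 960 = (z - 4)*(z^4 + 6*z^3 - 15*z^2 - 152*z - 240) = (z - 4)*(z + 3)*(z^3 + 3*z^2 - 24*z - 80) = (z - 4)*(z + 3)*(z + 4)*(z^2 - z - 20) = (z - 5)*(z - 4)*(z + 3)*(z + 4)*(z + 4)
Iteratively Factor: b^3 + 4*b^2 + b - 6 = (b - 1)*(b^2 + 5*b + 6) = (b - 1)*(b + 2)*(b + 3)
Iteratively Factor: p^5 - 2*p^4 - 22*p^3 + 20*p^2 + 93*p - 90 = (p + 3)*(p^4 - 5*p^3 - 7*p^2 + 41*p - 30) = (p - 1)*(p + 3)*(p^3 - 4*p^2 - 11*p + 30) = (p - 5)*(p - 1)*(p + 3)*(p^2 + p - 6) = (p - 5)*(p - 1)*(p + 3)^2*(p - 2)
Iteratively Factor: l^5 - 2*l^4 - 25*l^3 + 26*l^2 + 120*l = (l + 4)*(l^4 - 6*l^3 - l^2 + 30*l) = l*(l + 4)*(l^3 - 6*l^2 - l + 30) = l*(l - 5)*(l + 4)*(l^2 - l - 6) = l*(l - 5)*(l - 3)*(l + 4)*(l + 2)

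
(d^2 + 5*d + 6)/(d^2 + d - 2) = (d + 3)/(d - 1)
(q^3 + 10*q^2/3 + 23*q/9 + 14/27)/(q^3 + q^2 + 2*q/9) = (q + 7/3)/q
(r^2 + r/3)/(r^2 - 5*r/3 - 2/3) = r/(r - 2)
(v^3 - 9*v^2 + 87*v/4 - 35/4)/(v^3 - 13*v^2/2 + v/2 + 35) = (v - 1/2)/(v + 2)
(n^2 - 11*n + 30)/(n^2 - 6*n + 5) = (n - 6)/(n - 1)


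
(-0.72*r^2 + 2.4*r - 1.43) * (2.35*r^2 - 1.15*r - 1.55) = -1.692*r^4 + 6.468*r^3 - 5.0045*r^2 - 2.0755*r + 2.2165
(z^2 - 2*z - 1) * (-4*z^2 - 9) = -4*z^4 + 8*z^3 - 5*z^2 + 18*z + 9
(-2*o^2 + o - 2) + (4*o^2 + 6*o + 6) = 2*o^2 + 7*o + 4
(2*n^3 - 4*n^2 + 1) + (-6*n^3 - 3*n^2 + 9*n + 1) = -4*n^3 - 7*n^2 + 9*n + 2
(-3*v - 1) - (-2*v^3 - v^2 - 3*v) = 2*v^3 + v^2 - 1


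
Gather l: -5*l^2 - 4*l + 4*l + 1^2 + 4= 5 - 5*l^2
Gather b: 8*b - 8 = 8*b - 8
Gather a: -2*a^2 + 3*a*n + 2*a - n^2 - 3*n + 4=-2*a^2 + a*(3*n + 2) - n^2 - 3*n + 4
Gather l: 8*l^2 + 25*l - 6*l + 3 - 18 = 8*l^2 + 19*l - 15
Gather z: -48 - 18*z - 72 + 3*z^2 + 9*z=3*z^2 - 9*z - 120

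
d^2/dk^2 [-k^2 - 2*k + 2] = -2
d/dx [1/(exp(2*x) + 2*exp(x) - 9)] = -2*(exp(x) + 1)*exp(x)/(exp(2*x) + 2*exp(x) - 9)^2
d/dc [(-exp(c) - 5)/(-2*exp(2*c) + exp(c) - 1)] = (-(exp(c) + 5)*(4*exp(c) - 1) + 2*exp(2*c) - exp(c) + 1)*exp(c)/(2*exp(2*c) - exp(c) + 1)^2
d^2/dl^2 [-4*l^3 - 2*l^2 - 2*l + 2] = -24*l - 4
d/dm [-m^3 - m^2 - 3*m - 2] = -3*m^2 - 2*m - 3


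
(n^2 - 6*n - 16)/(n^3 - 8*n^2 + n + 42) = (n - 8)/(n^2 - 10*n + 21)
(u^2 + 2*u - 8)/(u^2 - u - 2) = (u + 4)/(u + 1)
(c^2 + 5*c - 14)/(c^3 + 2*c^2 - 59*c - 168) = (c - 2)/(c^2 - 5*c - 24)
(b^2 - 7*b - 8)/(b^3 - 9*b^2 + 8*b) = (b + 1)/(b*(b - 1))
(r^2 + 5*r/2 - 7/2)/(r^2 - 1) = (r + 7/2)/(r + 1)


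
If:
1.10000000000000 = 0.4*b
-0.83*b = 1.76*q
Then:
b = 2.75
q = -1.30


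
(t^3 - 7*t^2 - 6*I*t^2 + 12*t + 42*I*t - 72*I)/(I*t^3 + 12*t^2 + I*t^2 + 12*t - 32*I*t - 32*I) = (-I*t^3 + t^2*(-6 + 7*I) + t*(42 - 12*I) - 72)/(t^3 + t^2*(1 - 12*I) + t*(-32 - 12*I) - 32)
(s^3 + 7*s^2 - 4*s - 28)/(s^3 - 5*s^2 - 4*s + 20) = (s + 7)/(s - 5)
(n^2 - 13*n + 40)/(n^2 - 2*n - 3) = (-n^2 + 13*n - 40)/(-n^2 + 2*n + 3)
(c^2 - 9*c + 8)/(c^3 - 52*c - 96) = (c - 1)/(c^2 + 8*c + 12)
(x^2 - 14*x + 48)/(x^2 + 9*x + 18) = (x^2 - 14*x + 48)/(x^2 + 9*x + 18)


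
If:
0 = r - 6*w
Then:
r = 6*w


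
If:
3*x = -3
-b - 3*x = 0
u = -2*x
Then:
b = 3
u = 2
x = -1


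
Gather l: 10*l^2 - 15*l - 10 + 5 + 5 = 10*l^2 - 15*l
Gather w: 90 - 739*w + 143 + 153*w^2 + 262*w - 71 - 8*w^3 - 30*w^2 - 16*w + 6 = -8*w^3 + 123*w^2 - 493*w + 168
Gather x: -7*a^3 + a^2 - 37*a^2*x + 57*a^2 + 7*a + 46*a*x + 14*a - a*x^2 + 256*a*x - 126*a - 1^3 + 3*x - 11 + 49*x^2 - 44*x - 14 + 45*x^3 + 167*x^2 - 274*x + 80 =-7*a^3 + 58*a^2 - 105*a + 45*x^3 + x^2*(216 - a) + x*(-37*a^2 + 302*a - 315) + 54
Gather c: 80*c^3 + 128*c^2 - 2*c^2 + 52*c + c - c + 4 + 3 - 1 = 80*c^3 + 126*c^2 + 52*c + 6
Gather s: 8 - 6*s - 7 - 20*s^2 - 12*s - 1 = -20*s^2 - 18*s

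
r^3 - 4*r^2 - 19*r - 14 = (r - 7)*(r + 1)*(r + 2)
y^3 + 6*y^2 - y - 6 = (y - 1)*(y + 1)*(y + 6)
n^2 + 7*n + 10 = (n + 2)*(n + 5)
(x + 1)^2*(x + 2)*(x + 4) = x^4 + 8*x^3 + 21*x^2 + 22*x + 8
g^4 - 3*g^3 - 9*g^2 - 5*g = g*(g - 5)*(g + 1)^2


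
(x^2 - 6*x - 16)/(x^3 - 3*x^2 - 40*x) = (x + 2)/(x*(x + 5))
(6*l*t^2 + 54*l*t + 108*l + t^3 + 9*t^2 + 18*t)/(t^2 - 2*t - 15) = (6*l*t + 36*l + t^2 + 6*t)/(t - 5)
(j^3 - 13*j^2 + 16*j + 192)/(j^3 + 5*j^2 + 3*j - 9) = (j^2 - 16*j + 64)/(j^2 + 2*j - 3)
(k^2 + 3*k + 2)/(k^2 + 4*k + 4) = (k + 1)/(k + 2)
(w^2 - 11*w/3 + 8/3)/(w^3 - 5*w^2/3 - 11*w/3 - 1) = (-3*w^2 + 11*w - 8)/(-3*w^3 + 5*w^2 + 11*w + 3)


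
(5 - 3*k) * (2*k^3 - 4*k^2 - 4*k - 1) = -6*k^4 + 22*k^3 - 8*k^2 - 17*k - 5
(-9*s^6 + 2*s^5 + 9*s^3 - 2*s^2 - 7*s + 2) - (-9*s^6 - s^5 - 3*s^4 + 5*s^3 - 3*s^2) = 3*s^5 + 3*s^4 + 4*s^3 + s^2 - 7*s + 2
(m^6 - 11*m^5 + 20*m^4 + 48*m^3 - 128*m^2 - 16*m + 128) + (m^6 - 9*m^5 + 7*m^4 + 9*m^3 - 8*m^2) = 2*m^6 - 20*m^5 + 27*m^4 + 57*m^3 - 136*m^2 - 16*m + 128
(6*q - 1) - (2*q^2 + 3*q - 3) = -2*q^2 + 3*q + 2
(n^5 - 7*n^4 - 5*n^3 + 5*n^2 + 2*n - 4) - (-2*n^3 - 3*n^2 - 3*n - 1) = n^5 - 7*n^4 - 3*n^3 + 8*n^2 + 5*n - 3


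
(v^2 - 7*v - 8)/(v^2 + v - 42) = (v^2 - 7*v - 8)/(v^2 + v - 42)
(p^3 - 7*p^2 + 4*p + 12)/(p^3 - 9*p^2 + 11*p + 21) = (p^2 - 8*p + 12)/(p^2 - 10*p + 21)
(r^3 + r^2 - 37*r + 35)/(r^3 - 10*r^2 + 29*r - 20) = (r + 7)/(r - 4)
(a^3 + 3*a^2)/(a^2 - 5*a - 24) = a^2/(a - 8)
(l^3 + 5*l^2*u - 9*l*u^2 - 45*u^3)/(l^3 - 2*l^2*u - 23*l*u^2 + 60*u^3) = (-l - 3*u)/(-l + 4*u)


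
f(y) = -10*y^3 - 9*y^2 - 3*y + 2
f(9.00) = -8044.00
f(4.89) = -1397.18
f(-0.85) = 4.19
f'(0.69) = -29.70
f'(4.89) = -808.38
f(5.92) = -2405.92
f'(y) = -30*y^2 - 18*y - 3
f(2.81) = -299.38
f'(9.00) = -2595.00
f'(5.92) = -1160.95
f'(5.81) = -1120.26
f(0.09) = 1.65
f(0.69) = -7.64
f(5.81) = -2280.46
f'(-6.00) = -975.00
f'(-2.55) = -152.18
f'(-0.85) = -9.38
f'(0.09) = -4.86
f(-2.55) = 116.94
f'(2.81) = -290.46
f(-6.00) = 1856.00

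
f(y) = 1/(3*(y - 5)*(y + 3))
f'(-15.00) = 0.00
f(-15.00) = 0.00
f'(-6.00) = 0.00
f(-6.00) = 0.01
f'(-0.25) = 0.00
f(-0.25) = -0.02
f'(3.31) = -0.01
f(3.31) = -0.03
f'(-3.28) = 0.53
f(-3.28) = 0.14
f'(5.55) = -0.14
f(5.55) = 0.07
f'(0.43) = 0.00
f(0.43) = -0.02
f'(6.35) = -0.02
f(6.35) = 0.03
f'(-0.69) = 0.01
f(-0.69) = -0.03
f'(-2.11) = 0.05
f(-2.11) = -0.05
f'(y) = -1/(3*(y - 5)*(y + 3)^2) - 1/(3*(y - 5)^2*(y + 3)) = 2*(1 - y)/(3*(y^4 - 4*y^3 - 26*y^2 + 60*y + 225))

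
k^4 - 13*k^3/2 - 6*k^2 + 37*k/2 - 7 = (k - 7)*(k - 1)*(k - 1/2)*(k + 2)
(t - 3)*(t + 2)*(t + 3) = t^3 + 2*t^2 - 9*t - 18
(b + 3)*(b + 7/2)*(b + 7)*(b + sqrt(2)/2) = b^4 + sqrt(2)*b^3/2 + 27*b^3/2 + 27*sqrt(2)*b^2/4 + 56*b^2 + 28*sqrt(2)*b + 147*b/2 + 147*sqrt(2)/4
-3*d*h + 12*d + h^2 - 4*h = (-3*d + h)*(h - 4)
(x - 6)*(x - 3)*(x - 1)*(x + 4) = x^4 - 6*x^3 - 13*x^2 + 90*x - 72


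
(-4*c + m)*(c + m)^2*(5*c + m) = -20*c^4 - 39*c^3*m - 17*c^2*m^2 + 3*c*m^3 + m^4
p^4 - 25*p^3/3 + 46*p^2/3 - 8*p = p*(p - 6)*(p - 4/3)*(p - 1)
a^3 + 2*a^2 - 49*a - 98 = (a - 7)*(a + 2)*(a + 7)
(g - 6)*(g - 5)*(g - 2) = g^3 - 13*g^2 + 52*g - 60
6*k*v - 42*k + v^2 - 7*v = (6*k + v)*(v - 7)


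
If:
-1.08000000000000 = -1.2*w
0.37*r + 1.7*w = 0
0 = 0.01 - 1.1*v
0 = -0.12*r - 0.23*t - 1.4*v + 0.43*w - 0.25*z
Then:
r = -4.14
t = 3.78473453690845 - 1.08695652173913*z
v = 0.01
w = 0.90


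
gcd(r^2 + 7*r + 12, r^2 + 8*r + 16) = r + 4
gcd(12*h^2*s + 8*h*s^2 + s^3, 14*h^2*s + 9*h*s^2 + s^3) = 2*h*s + s^2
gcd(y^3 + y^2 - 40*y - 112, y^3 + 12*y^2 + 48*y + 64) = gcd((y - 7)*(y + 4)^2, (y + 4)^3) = y^2 + 8*y + 16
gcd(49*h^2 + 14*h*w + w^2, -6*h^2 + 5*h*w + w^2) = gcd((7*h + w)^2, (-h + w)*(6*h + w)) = 1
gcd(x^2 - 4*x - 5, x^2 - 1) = x + 1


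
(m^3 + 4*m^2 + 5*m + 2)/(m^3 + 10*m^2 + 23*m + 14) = (m + 1)/(m + 7)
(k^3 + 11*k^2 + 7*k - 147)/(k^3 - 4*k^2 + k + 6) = (k^2 + 14*k + 49)/(k^2 - k - 2)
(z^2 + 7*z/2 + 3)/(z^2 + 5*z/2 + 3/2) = (z + 2)/(z + 1)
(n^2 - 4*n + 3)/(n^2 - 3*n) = (n - 1)/n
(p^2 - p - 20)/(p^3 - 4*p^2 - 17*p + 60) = 1/(p - 3)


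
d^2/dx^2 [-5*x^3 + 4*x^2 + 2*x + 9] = 8 - 30*x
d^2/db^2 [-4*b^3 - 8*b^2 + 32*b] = -24*b - 16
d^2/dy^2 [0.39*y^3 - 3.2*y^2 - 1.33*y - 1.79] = 2.34*y - 6.4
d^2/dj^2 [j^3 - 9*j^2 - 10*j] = 6*j - 18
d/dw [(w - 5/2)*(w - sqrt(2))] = 2*w - 5/2 - sqrt(2)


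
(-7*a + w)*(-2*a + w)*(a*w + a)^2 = 14*a^4*w^2 + 28*a^4*w + 14*a^4 - 9*a^3*w^3 - 18*a^3*w^2 - 9*a^3*w + a^2*w^4 + 2*a^2*w^3 + a^2*w^2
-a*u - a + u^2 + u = (-a + u)*(u + 1)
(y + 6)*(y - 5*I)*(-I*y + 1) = -I*y^3 - 4*y^2 - 6*I*y^2 - 24*y - 5*I*y - 30*I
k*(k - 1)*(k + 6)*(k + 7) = k^4 + 12*k^3 + 29*k^2 - 42*k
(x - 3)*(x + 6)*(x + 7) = x^3 + 10*x^2 + 3*x - 126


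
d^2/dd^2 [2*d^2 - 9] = 4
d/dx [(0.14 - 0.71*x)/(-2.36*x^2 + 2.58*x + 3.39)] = (-1.6756*x^2 + 0.6608*x - 2.7681)/(5.5696*x^4 - 12.1776*x^3 - 9.3444*x^2 + 17.4924*x + 11.4921)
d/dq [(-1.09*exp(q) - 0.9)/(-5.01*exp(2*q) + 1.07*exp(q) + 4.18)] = (-(1.09*exp(q) + 0.9)*(10.02*exp(q) - 1.07) + 5.4609*exp(2*q) - 1.1663*exp(q) - 4.5562)*exp(q)/(-5.01*exp(2*q) + 1.07*exp(q) + 4.18)^2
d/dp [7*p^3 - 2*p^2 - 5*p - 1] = 21*p^2 - 4*p - 5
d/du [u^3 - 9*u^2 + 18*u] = 3*u^2 - 18*u + 18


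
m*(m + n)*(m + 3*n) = m^3 + 4*m^2*n + 3*m*n^2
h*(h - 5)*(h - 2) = h^3 - 7*h^2 + 10*h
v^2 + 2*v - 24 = (v - 4)*(v + 6)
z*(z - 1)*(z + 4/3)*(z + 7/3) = z^4 + 8*z^3/3 - 5*z^2/9 - 28*z/9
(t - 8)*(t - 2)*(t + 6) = t^3 - 4*t^2 - 44*t + 96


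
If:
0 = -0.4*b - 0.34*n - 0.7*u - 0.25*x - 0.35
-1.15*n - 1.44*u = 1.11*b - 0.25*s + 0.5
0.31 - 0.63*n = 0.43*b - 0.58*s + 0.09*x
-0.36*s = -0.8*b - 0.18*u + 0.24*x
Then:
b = 2.61754173291405*x + 0.18289489253231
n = 1.60104290166289*x + 0.378511242008195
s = 3.83482754000114*x + 0.0122532521621658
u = -2.63053039961572*x - 0.788359684708158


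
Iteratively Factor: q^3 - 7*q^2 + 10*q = (q - 5)*(q^2 - 2*q) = (q - 5)*(q - 2)*(q)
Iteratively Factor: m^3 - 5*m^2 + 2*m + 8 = (m - 2)*(m^2 - 3*m - 4) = (m - 4)*(m - 2)*(m + 1)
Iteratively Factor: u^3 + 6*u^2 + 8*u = (u + 2)*(u^2 + 4*u) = u*(u + 2)*(u + 4)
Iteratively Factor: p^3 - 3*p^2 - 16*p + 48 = (p + 4)*(p^2 - 7*p + 12) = (p - 4)*(p + 4)*(p - 3)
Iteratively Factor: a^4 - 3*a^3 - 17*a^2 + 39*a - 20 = (a + 4)*(a^3 - 7*a^2 + 11*a - 5) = (a - 5)*(a + 4)*(a^2 - 2*a + 1) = (a - 5)*(a - 1)*(a + 4)*(a - 1)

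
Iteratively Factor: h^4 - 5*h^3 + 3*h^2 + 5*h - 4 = (h - 1)*(h^3 - 4*h^2 - h + 4) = (h - 1)^2*(h^2 - 3*h - 4) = (h - 4)*(h - 1)^2*(h + 1)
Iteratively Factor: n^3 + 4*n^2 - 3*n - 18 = (n + 3)*(n^2 + n - 6) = (n + 3)^2*(n - 2)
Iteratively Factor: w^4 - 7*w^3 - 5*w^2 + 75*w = (w - 5)*(w^3 - 2*w^2 - 15*w) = (w - 5)^2*(w^2 + 3*w) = (w - 5)^2*(w + 3)*(w)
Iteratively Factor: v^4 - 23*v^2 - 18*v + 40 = (v + 2)*(v^3 - 2*v^2 - 19*v + 20) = (v - 1)*(v + 2)*(v^2 - v - 20) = (v - 1)*(v + 2)*(v + 4)*(v - 5)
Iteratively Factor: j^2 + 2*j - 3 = (j - 1)*(j + 3)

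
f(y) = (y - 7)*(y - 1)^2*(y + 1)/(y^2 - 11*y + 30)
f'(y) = (11 - 2*y)*(y - 7)*(y - 1)^2*(y + 1)/(y^2 - 11*y + 30)^2 + (y - 7)*(y - 1)^2/(y^2 - 11*y + 30) + (y - 7)*(y + 1)*(2*y - 2)/(y^2 - 11*y + 30) + (y - 1)^2*(y + 1)/(y^2 - 11*y + 30) = (2*y^5 - 41*y^4 + 296*y^3 - 794*y^2 + 374*y + 163)/(y^4 - 22*y^3 + 181*y^2 - 660*y + 900)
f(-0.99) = -0.01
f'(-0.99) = -0.75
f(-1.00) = 0.00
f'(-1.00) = -0.76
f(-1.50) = 0.54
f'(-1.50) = -1.43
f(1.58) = -0.31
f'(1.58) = -1.30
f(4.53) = -246.35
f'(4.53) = -776.13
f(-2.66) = 3.24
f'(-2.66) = -3.26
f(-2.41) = 2.48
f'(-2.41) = -2.84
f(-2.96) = 4.29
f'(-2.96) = -3.77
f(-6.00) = 24.13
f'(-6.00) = -9.37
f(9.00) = 106.67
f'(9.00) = 28.44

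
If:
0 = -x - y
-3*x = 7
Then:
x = -7/3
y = 7/3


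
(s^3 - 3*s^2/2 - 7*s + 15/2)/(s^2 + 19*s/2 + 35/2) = (s^2 - 4*s + 3)/(s + 7)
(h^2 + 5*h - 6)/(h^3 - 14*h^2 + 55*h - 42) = (h + 6)/(h^2 - 13*h + 42)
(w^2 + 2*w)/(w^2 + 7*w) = (w + 2)/(w + 7)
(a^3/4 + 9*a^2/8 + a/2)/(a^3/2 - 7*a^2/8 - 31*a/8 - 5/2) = a*(2*a^2 + 9*a + 4)/(4*a^3 - 7*a^2 - 31*a - 20)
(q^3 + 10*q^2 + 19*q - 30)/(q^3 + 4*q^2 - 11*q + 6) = (q + 5)/(q - 1)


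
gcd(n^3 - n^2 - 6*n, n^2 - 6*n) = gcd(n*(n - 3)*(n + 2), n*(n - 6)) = n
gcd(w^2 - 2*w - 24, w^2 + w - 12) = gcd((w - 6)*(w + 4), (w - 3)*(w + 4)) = w + 4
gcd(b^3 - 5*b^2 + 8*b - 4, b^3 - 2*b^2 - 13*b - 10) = 1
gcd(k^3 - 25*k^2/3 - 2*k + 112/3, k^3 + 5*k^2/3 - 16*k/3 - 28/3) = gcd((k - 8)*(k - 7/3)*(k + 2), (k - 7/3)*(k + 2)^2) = k^2 - k/3 - 14/3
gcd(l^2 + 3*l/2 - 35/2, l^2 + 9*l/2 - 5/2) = l + 5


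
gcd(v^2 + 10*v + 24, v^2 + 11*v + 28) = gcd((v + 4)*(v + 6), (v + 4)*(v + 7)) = v + 4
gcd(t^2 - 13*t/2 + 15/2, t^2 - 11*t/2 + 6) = t - 3/2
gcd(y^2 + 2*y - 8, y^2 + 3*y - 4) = y + 4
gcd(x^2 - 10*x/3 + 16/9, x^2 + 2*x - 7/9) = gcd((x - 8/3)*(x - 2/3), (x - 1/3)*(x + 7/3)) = 1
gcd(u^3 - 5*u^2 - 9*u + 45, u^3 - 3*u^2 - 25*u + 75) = u^2 - 8*u + 15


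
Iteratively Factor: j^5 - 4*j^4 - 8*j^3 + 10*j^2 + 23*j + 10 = (j + 1)*(j^4 - 5*j^3 - 3*j^2 + 13*j + 10) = (j + 1)^2*(j^3 - 6*j^2 + 3*j + 10) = (j - 2)*(j + 1)^2*(j^2 - 4*j - 5) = (j - 2)*(j + 1)^3*(j - 5)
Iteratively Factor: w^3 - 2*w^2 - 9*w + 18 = (w - 2)*(w^2 - 9) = (w - 3)*(w - 2)*(w + 3)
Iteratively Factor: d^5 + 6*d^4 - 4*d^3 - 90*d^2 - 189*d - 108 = (d + 3)*(d^4 + 3*d^3 - 13*d^2 - 51*d - 36) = (d + 1)*(d + 3)*(d^3 + 2*d^2 - 15*d - 36) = (d - 4)*(d + 1)*(d + 3)*(d^2 + 6*d + 9) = (d - 4)*(d + 1)*(d + 3)^2*(d + 3)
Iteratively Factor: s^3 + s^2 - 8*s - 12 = (s + 2)*(s^2 - s - 6) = (s - 3)*(s + 2)*(s + 2)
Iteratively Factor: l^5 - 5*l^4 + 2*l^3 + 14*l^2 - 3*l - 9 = (l + 1)*(l^4 - 6*l^3 + 8*l^2 + 6*l - 9) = (l - 3)*(l + 1)*(l^3 - 3*l^2 - l + 3) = (l - 3)^2*(l + 1)*(l^2 - 1) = (l - 3)^2*(l + 1)^2*(l - 1)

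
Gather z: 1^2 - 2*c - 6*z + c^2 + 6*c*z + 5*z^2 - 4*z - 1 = c^2 - 2*c + 5*z^2 + z*(6*c - 10)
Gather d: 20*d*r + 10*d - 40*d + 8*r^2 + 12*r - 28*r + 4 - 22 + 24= d*(20*r - 30) + 8*r^2 - 16*r + 6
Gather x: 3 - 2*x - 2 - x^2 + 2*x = 1 - x^2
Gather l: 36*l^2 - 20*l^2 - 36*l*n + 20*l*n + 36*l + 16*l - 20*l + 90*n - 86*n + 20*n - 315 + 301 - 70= 16*l^2 + l*(32 - 16*n) + 24*n - 84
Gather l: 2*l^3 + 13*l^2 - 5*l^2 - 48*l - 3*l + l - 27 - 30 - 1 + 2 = 2*l^3 + 8*l^2 - 50*l - 56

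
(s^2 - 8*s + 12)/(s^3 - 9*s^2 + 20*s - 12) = 1/(s - 1)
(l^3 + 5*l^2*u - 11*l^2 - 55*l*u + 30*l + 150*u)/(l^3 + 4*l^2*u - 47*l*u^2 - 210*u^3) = (-l^2 + 11*l - 30)/(-l^2 + l*u + 42*u^2)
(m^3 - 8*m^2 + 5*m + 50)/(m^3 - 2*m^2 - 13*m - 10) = (m - 5)/(m + 1)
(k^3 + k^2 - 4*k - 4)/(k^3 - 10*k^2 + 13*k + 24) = (k^2 - 4)/(k^2 - 11*k + 24)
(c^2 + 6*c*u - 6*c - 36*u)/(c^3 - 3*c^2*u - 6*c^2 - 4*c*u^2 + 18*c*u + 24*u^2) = (-c - 6*u)/(-c^2 + 3*c*u + 4*u^2)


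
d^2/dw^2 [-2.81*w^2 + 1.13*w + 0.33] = -5.62000000000000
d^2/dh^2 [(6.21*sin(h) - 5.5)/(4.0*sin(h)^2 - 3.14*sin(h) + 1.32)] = (-99.36*sin(h)^5 + 274.0024*sin(h)^4 + 188.2128*sin(h)^3 - 615.671408*sin(h)^2 + 229.723296*sin(h) + 1.10281600000002)/(64.0*sin(h)^6 - 150.72*sin(h)^5 + 181.6752*sin(h)^4 - 130.434344*sin(h)^3 + 59.952816*sin(h)^2 - 16.413408*sin(h) + 2.299968)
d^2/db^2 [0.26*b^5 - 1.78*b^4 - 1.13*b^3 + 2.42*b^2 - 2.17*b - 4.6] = 5.2*b^3 - 21.36*b^2 - 6.78*b + 4.84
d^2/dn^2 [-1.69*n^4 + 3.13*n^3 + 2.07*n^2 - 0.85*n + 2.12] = -20.28*n^2 + 18.78*n + 4.14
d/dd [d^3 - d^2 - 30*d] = 3*d^2 - 2*d - 30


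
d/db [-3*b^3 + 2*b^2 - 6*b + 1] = -9*b^2 + 4*b - 6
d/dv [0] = 0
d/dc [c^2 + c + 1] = 2*c + 1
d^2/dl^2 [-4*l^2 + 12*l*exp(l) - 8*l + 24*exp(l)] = 12*l*exp(l) + 48*exp(l) - 8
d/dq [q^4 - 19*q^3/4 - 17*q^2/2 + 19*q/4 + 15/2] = 4*q^3 - 57*q^2/4 - 17*q + 19/4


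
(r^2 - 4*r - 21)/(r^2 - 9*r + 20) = (r^2 - 4*r - 21)/(r^2 - 9*r + 20)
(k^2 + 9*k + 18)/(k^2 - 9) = (k + 6)/(k - 3)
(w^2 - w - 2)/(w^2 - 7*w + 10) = (w + 1)/(w - 5)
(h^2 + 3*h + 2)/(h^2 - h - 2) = (h + 2)/(h - 2)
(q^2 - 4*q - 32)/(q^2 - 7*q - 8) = (q + 4)/(q + 1)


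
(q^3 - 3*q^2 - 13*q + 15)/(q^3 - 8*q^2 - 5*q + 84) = (q^2 - 6*q + 5)/(q^2 - 11*q + 28)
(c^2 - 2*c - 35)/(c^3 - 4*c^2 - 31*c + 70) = 1/(c - 2)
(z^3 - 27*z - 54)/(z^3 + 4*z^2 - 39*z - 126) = (z + 3)/(z + 7)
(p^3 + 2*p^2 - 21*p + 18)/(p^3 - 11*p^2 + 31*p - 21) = (p + 6)/(p - 7)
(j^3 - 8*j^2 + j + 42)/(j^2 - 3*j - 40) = (-j^3 + 8*j^2 - j - 42)/(-j^2 + 3*j + 40)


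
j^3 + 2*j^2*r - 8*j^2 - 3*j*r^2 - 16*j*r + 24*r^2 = (j - 8)*(j - r)*(j + 3*r)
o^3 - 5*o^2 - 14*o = o*(o - 7)*(o + 2)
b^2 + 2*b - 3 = (b - 1)*(b + 3)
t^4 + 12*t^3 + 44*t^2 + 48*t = t*(t + 2)*(t + 4)*(t + 6)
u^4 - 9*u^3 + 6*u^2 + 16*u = u*(u - 8)*(u - 2)*(u + 1)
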